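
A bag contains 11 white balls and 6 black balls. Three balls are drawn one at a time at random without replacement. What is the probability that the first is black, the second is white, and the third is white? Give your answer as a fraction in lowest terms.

11/68

Multiply the conditional probabilities at each draw: 6/17 · 11/16 · 10/15 = 660/4080 = 11/68.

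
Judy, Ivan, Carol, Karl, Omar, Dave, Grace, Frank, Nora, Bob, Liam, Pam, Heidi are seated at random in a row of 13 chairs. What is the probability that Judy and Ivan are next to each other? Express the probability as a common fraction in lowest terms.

There are 13! = 6227020800 arrangements.
Treat Judy and Ivan as a block: 12! arrangements of the blocks × 2 orders within the block = 2·479001600 = 958003200.
Probability = 958003200/6227020800 = 2/13.

2/13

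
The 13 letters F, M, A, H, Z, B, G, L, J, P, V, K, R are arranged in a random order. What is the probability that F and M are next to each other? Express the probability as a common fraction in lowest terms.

There are 13! = 6227020800 arrangements.
Treat F and M as a block: 12! arrangements of the blocks × 2 orders within the block = 2·479001600 = 958003200.
Probability = 958003200/6227020800 = 2/13.

2/13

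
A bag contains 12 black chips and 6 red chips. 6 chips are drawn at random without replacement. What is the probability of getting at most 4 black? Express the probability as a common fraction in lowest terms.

1074/1547

Total selections: C(18,6) = 18564.
Favorable selections (at most 4 black): C(12,0)·C(6,6) + C(12,1)·C(6,5) + C(12,2)·C(6,4) + C(12,3)·C(6,3) + C(12,4)·C(6,2) = 1 + 72 + 990 + 4400 + 7425 = 12888.
Probability = 12888/18564 = 1074/1547.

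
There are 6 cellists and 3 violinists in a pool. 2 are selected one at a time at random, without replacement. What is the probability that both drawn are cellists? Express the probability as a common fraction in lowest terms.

Multiply the conditional probabilities at each draw: 6/9 · 5/8 = 30/72 = 5/12.

5/12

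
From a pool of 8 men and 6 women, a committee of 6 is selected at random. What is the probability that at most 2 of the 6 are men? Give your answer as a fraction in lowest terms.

67/429

Total selections: C(14,6) = 3003.
Favorable selections (at most 2 men): C(8,0)·C(6,6) + C(8,1)·C(6,5) + C(8,2)·C(6,4) = 1 + 48 + 420 = 469.
Probability = 469/3003 = 67/429.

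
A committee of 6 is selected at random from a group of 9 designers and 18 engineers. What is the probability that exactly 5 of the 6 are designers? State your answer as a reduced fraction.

The sample space is all 6-subsets of the 27: C(27,6) = 296010.
Selections with exactly 5 designers: choose 5 of the 9 designers and 1 of the 18 engineers, C(9,5)·C(18,1) = 126·18 = 2268.
Probability = 2268/296010 = 126/16445.

126/16445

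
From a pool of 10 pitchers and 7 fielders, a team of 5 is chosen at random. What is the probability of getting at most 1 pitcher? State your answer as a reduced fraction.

There are C(17,5) = 6188 ways to choose the 5.
Favorable selections (at most 1 pitcher): C(10,0)·C(7,5) + C(10,1)·C(7,4) = 21 + 350 = 371.
Probability = 371/6188 = 53/884.

53/884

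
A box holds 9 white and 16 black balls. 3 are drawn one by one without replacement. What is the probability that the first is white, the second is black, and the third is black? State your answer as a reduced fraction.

18/115

Multiply the conditional probabilities at each draw: 9/25 · 16/24 · 15/23 = 2160/13800 = 18/115.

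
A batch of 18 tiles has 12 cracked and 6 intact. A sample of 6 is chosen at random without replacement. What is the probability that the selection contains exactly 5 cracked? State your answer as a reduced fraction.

Total number of selections: C(18,6) = 18564.
Selections with exactly 5 cracked: choose 5 of the 12 cracked and 1 of the 6 intact, C(12,5)·C(6,1) = 792·6 = 4752.
Probability = 4752/18564 = 396/1547.

396/1547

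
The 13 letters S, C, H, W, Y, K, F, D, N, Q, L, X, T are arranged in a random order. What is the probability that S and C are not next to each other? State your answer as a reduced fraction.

11/13

There are 13! = 6227020800 arrangements.
Arrangements with S and C adjacent: 2·12! = 958003200.
So not adjacent: 6227020800 − 958003200 = 5269017600, probability 5269017600/6227020800 = 11/13.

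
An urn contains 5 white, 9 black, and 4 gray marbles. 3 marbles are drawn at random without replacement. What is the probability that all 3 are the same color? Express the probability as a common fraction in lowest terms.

49/408

There are C(18,3) = 816 ways to draw 3 marbles.
All same color: C(5,3) + C(9,3) + C(4,3) = 10 + 84 + 4 = 98.
Probability = 98/816 = 49/408.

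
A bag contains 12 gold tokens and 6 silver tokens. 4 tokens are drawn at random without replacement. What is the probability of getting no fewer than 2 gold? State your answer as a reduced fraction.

11/12

Total selections: C(18,4) = 3060.
Count the complement (fewer than 2 gold): C(12,0)·C(6,4) + C(12,1)·C(6,3) = 15 + 240 = 255.
Probability = 1 − 255/3060 = 2805/3060 = 11/12.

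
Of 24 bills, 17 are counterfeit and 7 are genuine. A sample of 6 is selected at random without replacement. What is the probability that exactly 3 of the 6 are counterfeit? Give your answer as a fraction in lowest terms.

850/4807

Total number of selections: C(24,6) = 134596.
Selections with exactly 3 counterfeit: choose 3 of the 17 counterfeit and 3 of the 7 genuine, C(17,3)·C(7,3) = 680·35 = 23800.
Probability = 23800/134596 = 850/4807.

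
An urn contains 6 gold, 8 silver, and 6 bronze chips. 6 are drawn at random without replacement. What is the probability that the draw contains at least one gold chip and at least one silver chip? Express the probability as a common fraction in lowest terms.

17417/19380

There are C(20,6) = 38760 possible draws.
By inclusion-exclusion on the complements, draws missing all gold or all silver: C(14,6) + C(12,6) − C(6,6) = 3003 + 924 − 1 = 3926.
So draws with at least one of each: 38760 − 3926 = 34834, probability 34834/38760 = 17417/19380.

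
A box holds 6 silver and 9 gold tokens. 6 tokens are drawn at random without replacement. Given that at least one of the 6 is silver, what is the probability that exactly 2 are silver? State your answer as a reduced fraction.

270/703

Work in counts. Selections with at least one silver: C(15,6) − C(9,6) = 5005 − 84 = 4921.
Of those, selections where exactly 2 are silver: C(6,2)·C(9,4) = 15·126 = 1890.
Conditional probability = 1890/4921 = 270/703.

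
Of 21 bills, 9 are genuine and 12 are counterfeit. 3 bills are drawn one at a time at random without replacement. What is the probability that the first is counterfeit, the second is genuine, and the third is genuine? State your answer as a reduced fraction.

Multiply the conditional probabilities at each draw: 12/21 · 9/20 · 8/19 = 864/7980 = 72/665.

72/665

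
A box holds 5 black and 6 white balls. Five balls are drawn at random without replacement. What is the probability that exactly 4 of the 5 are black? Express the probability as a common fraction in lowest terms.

5/77

There are C(11,5) = 462 ways to choose 5 from 11.
Selections with exactly 4 black: choose 4 of the 5 black and 1 of the 6 white, C(5,4)·C(6,1) = 5·6 = 30.
Probability = 30/462 = 5/77.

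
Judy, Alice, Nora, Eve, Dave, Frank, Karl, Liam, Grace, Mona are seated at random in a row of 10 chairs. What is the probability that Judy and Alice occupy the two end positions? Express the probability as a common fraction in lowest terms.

1/45

There are 10! = 3628800 arrangements.
Place Judy and Alice at the ends in 2 ways, arrange the remaining 8 in 8! = 40320 ways: 2·40320 = 80640.
Probability = 80640/3628800 = 1/45.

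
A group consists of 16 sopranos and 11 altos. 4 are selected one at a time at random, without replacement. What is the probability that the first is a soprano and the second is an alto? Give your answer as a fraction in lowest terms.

88/351

Multiply the conditional probabilities at each draw: 16/27 · 11/26 = 176/702 = 88/351.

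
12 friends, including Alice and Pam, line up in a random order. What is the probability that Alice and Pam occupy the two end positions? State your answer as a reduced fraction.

1/66

There are 12! = 479001600 arrangements.
Place Alice and Pam at the ends in 2 ways, arrange the remaining 10 in 10! = 3628800 ways: 2·3628800 = 7257600.
Probability = 7257600/479001600 = 1/66.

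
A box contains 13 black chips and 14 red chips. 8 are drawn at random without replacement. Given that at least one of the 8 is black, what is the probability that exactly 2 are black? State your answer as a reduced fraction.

Work in counts. Selections with at least one black: C(27,8) − C(14,8) = 2220075 − 3003 = 2217072.
Of those, selections where exactly 2 are black: C(13,2)·C(14,6) = 78·3003 = 234234.
Conditional probability = 234234/2217072 = 273/2584.

273/2584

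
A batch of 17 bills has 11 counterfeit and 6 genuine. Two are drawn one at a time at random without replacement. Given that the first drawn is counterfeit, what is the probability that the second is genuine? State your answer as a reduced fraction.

3/8

After removing one counterfeit, 16 remain: 10 counterfeit and 6 genuine.
So the probability the next is genuine is 6/16 = 3/8.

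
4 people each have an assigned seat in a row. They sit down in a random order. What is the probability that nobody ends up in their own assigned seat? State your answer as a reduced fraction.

There are 4! = 24 seatings.
By inclusion-exclusion, seatings with no fixed points: C(4,0)·4! − C(4,1)·3! + C(4,2)·2! − C(4,3)·1! + C(4,4)·0! = 9.
Probability = 9/24 = 3/8.

3/8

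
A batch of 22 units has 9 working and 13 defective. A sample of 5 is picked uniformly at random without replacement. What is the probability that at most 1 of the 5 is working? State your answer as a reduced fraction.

39/133

Total selections: C(22,5) = 26334.
Favorable selections (at most 1 working): C(9,0)·C(13,5) + C(9,1)·C(13,4) = 1287 + 6435 = 7722.
Probability = 7722/26334 = 39/133.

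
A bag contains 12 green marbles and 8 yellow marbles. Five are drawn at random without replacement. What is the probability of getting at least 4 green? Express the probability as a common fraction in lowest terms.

99/323

Total selections: C(20,5) = 15504.
Favorable selections (at least 4 green): C(12,4)·C(8,1) + C(12,5)·C(8,0) = 3960 + 792 = 4752.
Probability = 4752/15504 = 99/323.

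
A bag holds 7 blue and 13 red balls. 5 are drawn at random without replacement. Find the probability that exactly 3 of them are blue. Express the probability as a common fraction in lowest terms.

455/2584

Total number of selections: C(20,5) = 15504.
Selections with exactly 3 blue: choose 3 of the 7 blue and 2 of the 13 red, C(7,3)·C(13,2) = 35·78 = 2730.
Probability = 2730/15504 = 455/2584.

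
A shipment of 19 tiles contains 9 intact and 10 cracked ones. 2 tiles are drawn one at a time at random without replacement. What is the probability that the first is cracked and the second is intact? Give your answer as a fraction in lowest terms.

Multiply the conditional probabilities at each draw: 10/19 · 9/18 = 90/342 = 5/19.

5/19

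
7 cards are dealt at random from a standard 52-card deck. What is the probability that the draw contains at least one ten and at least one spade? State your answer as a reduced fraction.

53122231/133784560

There are C(52,7) = 133784560 possible draws.
By inclusion-exclusion on the complements, draws missing all tens or all spades: C(48,7) + C(39,7) − C(36,7) = 73629072 + 15380937 − 8347680 = 80662329.
So draws with at least one of each: 133784560 − 80662329 = 53122231, probability 53122231/133784560.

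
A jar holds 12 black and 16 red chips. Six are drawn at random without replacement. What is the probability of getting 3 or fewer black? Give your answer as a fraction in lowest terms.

3616/4485

Total selections: C(28,6) = 376740.
Favorable selections (3 or fewer black): C(12,0)·C(16,6) + C(12,1)·C(16,5) + C(12,2)·C(16,4) + C(12,3)·C(16,3) = 8008 + 52416 + 120120 + 123200 = 303744.
Probability = 303744/376740 = 3616/4485.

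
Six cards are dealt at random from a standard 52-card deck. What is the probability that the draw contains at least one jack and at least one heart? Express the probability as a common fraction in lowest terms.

There are C(52,6) = 20358520 possible draws.
By inclusion-exclusion on the complements, draws missing all jacks or all hearts: C(48,6) + C(39,6) − C(36,6) = 12271512 + 3262623 − 1947792 = 13586343.
So draws with at least one of each: 20358520 − 13586343 = 6772177, probability 6772177/20358520.

6772177/20358520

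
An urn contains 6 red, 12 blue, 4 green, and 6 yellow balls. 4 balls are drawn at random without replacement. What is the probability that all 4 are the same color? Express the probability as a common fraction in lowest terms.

There are C(28,4) = 20475 ways to draw 4 balls.
All same color: C(6,4) + C(12,4) + C(4,4) + C(6,4) = 15 + 495 + 1 + 15 = 526.
Probability = 526/20475.

526/20475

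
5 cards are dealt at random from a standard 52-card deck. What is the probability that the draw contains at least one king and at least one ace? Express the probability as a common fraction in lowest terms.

6509/64974

There are C(52,5) = 2598960 possible draws.
By inclusion-exclusion on the complements, draws missing all kings or all aces: C(48,5) + C(48,5) − C(44,5) = 1712304 + 1712304 − 1086008 = 2338600.
So draws with at least one of each: 2598960 − 2338600 = 260360, probability 260360/2598960 = 6509/64974.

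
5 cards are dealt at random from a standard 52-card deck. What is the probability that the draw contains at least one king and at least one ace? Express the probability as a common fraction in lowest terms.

There are C(52,5) = 2598960 possible draws.
By inclusion-exclusion on the complements, draws missing all kings or all aces: C(48,5) + C(48,5) − C(44,5) = 1712304 + 1712304 − 1086008 = 2338600.
So draws with at least one of each: 2598960 − 2338600 = 260360, probability 260360/2598960 = 6509/64974.

6509/64974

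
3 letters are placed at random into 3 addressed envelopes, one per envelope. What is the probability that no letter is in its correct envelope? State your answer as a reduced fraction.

1/3

There are 3! = 6 assignments.
By inclusion-exclusion, assignments with no fixed points: C(3,0)·3! − C(3,1)·2! + C(3,2)·1! − C(3,3)·0! = 2.
Probability = 2/6 = 1/3.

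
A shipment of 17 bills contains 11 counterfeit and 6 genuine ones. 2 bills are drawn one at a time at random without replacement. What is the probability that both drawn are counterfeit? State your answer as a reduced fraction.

55/136

Multiply the conditional probabilities at each draw: 11/17 · 10/16 = 110/272 = 55/136.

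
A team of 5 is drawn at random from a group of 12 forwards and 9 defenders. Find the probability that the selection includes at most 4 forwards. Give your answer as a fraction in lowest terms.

Total selections: C(21,5) = 20349.
The complement is exactly 5 forwards: C(12,5)·C(9,0) = 792.
Probability = 1 − 792/20349 = 19557/20349 = 2173/2261.

2173/2261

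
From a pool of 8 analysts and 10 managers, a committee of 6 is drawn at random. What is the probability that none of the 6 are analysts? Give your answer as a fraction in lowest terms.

There are C(18,6) = 18564 possible selections.
Selections with no analysts (all managers): C(10,6) = 210.
Probability = 210/18564 = 5/442.

5/442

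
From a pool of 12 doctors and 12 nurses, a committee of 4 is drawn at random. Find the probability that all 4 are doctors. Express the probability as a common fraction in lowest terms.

15/322

There are C(24,4) = 10626 possible selections.
Selections with all doctors: C(12,4) = 495.
Probability = 495/10626 = 15/322.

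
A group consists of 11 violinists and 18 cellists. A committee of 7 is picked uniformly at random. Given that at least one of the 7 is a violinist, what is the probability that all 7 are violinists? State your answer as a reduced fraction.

5/23166

Work in counts. Selections with at least one violinist: C(29,7) − C(18,7) = 1560780 − 31824 = 1528956.
Of those, selections where all 7 are violinists: C(11,7) = 330.
Conditional probability = 330/1528956 = 5/23166.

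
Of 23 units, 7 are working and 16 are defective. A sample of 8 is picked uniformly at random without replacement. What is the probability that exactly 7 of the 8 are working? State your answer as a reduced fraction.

8/245157

The sample space is all 8-subsets of the 23: C(23,8) = 490314.
Selections with exactly 7 working: choose 7 of the 7 working and 1 of the 16 defective, C(7,7)·C(16,1) = 1·16 = 16.
Probability = 16/490314 = 8/245157.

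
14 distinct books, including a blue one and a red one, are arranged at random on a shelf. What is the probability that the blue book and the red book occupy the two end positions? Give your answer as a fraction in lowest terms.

There are 14! = 87178291200 arrangements.
Place the blue book and the red book at the ends in 2 ways, arrange the remaining 12 in 12! = 479001600 ways: 2·479001600 = 958003200.
Probability = 958003200/87178291200 = 1/91.

1/91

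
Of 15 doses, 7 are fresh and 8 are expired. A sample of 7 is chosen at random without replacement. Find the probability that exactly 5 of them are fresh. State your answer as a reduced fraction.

196/2145

Total number of selections: C(15,7) = 6435.
Selections with exactly 5 fresh: choose 5 of the 7 fresh and 2 of the 8 expired, C(7,5)·C(8,2) = 21·28 = 588.
Probability = 588/6435 = 196/2145.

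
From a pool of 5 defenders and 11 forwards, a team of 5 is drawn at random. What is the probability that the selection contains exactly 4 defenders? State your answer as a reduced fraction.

The sample space is all 5-subsets of the 16: C(16,5) = 4368.
Selections with exactly 4 defenders: choose 4 of the 5 defenders and 1 of the 11 forwards, C(5,4)·C(11,1) = 5·11 = 55.
Probability = 55/4368.

55/4368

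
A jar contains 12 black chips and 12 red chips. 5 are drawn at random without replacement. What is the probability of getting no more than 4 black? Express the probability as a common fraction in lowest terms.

There are C(24,5) = 42504 ways to choose the 5.
The complement is exactly 5 black: C(12,5)·C(12,0) = 792.
Probability = 1 − 792/42504 = 41712/42504 = 158/161.

158/161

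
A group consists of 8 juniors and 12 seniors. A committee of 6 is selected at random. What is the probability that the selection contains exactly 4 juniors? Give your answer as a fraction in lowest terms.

77/646

There are C(20,6) = 38760 ways to choose 6 from 20.
Selections with exactly 4 juniors: choose 4 of the 8 juniors and 2 of the 12 seniors, C(8,4)·C(12,2) = 70·66 = 4620.
Probability = 4620/38760 = 77/646.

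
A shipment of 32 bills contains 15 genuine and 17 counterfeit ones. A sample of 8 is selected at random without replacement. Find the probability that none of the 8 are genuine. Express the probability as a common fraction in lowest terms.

There are C(32,8) = 10518300 possible selections.
Selections with no genuine (all counterfeit): C(17,8) = 24310.
Probability = 24310/10518300 = 187/80910.

187/80910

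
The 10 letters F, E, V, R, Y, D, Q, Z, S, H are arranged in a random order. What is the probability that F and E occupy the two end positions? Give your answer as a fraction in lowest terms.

1/45

There are 10! = 3628800 arrangements.
Place F and E at the ends in 2 ways, arrange the remaining 8 in 8! = 40320 ways: 2·40320 = 80640.
Probability = 80640/3628800 = 1/45.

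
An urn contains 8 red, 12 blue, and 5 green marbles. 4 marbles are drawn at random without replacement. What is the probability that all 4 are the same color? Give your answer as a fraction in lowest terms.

There are C(25,4) = 12650 ways to draw 4 marbles.
All same color: C(8,4) + C(12,4) + C(5,4) = 70 + 495 + 5 = 570.
Probability = 570/12650 = 57/1265.

57/1265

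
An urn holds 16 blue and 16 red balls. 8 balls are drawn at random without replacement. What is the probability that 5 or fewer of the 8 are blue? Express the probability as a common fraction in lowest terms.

Total selections: C(32,8) = 10518300.
Favorable selections (5 or fewer blue): C(16,0)·C(16,8) + C(16,1)·C(16,7) + C(16,2)·C(16,6) + C(16,3)·C(16,5) + C(16,4)·C(16,4) + C(16,5)·C(16,3) = 12870 + 183040 + 960960 + 2446080 + 3312400 + 2446080 = 9361430.
Probability = 9361430/10518300 = 72011/80910.

72011/80910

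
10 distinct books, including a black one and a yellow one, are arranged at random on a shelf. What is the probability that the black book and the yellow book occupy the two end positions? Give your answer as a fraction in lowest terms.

There are 10! = 3628800 arrangements.
Place the black book and the yellow book at the ends in 2 ways, arrange the remaining 8 in 8! = 40320 ways: 2·40320 = 80640.
Probability = 80640/3628800 = 1/45.

1/45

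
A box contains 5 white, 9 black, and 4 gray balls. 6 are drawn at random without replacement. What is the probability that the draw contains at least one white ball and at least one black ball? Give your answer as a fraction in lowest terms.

There are C(18,6) = 18564 possible draws.
By inclusion-exclusion on the complements, draws missing all white or all black: C(13,6) + C(9,6) − C(4,6) = 1716 + 84 − 0 = 1800.
So draws with at least one of each: 18564 − 1800 = 16764, probability 16764/18564 = 1397/1547.

1397/1547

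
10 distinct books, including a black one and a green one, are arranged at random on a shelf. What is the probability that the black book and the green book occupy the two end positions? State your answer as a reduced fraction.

1/45

There are 10! = 3628800 arrangements.
Place the black book and the green book at the ends in 2 ways, arrange the remaining 8 in 8! = 40320 ways: 2·40320 = 80640.
Probability = 80640/3628800 = 1/45.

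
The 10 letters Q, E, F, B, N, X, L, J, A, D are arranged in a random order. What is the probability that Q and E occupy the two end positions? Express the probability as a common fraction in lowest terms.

1/45

There are 10! = 3628800 arrangements.
Place Q and E at the ends in 2 ways, arrange the remaining 8 in 8! = 40320 ways: 2·40320 = 80640.
Probability = 80640/3628800 = 1/45.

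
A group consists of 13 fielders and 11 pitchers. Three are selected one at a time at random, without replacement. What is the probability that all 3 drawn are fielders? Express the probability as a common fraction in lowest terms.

Multiply the conditional probabilities at each draw: 13/24 · 12/23 · 11/22 = 1716/12144 = 13/92.

13/92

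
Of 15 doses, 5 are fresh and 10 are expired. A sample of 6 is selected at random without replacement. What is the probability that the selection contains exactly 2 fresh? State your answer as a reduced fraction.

60/143

There are C(15,6) = 5005 ways to choose 6 from 15.
Selections with exactly 2 fresh: choose 2 of the 5 fresh and 4 of the 10 expired, C(5,2)·C(10,4) = 10·210 = 2100.
Probability = 2100/5005 = 60/143.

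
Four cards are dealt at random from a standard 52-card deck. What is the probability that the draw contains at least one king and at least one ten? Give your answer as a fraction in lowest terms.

1332/20825

There are C(52,4) = 270725 possible draws.
By inclusion-exclusion on the complements, draws missing all kings or all tens: C(48,4) + C(48,4) − C(44,4) = 194580 + 194580 − 135751 = 253409.
So draws with at least one of each: 270725 − 253409 = 17316, probability 17316/270725 = 1332/20825.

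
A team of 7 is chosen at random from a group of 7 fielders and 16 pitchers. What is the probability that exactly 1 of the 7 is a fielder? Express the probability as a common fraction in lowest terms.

5096/22287

Total number of selections: C(23,7) = 245157.
Selections with exactly 1 fielder: choose 1 of the 7 fielders and 6 of the 16 pitchers, C(7,1)·C(16,6) = 7·8008 = 56056.
Probability = 56056/245157 = 5096/22287.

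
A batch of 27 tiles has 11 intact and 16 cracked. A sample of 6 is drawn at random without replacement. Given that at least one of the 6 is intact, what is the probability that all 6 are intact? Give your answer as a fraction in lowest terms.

Work in counts. Selections with at least one intact: C(27,6) − C(16,6) = 296010 − 8008 = 288002.
Of those, selections where all 6 are intact: C(11,6) = 462.
Conditional probability = 462/288002 = 21/13091.

21/13091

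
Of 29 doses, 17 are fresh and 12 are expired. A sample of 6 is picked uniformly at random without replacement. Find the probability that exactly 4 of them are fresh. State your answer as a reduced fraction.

Total number of selections: C(29,6) = 475020.
Selections with exactly 4 fresh: choose 4 of the 17 fresh and 2 of the 12 expired, C(17,4)·C(12,2) = 2380·66 = 157080.
Probability = 157080/475020 = 374/1131.

374/1131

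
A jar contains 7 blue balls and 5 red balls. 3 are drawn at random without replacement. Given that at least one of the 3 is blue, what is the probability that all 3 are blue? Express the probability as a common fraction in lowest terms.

Work in counts. Selections with at least one blue: C(12,3) − C(5,3) = 220 − 10 = 210.
Of those, selections where all 3 are blue: C(7,3) = 35.
Conditional probability = 35/210 = 1/6.

1/6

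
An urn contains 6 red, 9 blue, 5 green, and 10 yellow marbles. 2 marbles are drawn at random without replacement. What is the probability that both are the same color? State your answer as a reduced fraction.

106/435

There are C(30,2) = 435 ways to draw 2 marbles.
All same color: C(6,2) + C(9,2) + C(5,2) + C(10,2) = 15 + 36 + 10 + 45 = 106.
Probability = 106/435.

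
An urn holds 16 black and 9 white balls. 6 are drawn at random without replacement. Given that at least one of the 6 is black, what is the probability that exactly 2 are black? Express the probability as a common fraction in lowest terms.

Work in counts. Selections with at least one black: C(25,6) − C(9,6) = 177100 − 84 = 177016.
Of those, selections where exactly 2 are black: C(16,2)·C(9,4) = 120·126 = 15120.
Conditional probability = 15120/177016 = 270/3161.

270/3161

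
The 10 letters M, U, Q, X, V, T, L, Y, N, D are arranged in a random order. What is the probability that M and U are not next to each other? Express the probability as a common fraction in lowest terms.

There are 10! = 3628800 arrangements.
Arrangements with M and U adjacent: 2·9! = 725760.
So not adjacent: 3628800 − 725760 = 2903040, probability 2903040/3628800 = 4/5.

4/5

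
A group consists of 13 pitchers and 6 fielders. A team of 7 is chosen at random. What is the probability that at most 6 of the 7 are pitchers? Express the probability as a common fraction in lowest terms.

312/323

Total selections: C(19,7) = 50388.
Favorable selections (at most 6 pitchers): C(13,1)·C(6,6) + C(13,2)·C(6,5) + C(13,3)·C(6,4) + C(13,4)·C(6,3) + C(13,5)·C(6,2) + C(13,6)·C(6,1) = 13 + 468 + 4290 + 14300 + 19305 + 10296 = 48672.
Probability = 48672/50388 = 312/323.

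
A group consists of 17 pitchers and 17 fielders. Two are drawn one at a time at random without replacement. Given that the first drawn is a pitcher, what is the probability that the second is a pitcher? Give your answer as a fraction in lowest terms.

16/33

After removing one pitcher, 33 remain: 16 pitchers and 17 fielders.
So the probability the next is a pitcher is 16/33.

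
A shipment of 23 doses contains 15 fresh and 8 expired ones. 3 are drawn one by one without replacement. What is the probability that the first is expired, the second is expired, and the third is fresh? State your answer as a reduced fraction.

20/253

Multiply the conditional probabilities at each draw: 8/23 · 7/22 · 15/21 = 840/10626 = 20/253.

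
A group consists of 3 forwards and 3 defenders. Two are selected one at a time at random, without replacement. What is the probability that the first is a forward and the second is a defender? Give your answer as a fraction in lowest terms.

Multiply the conditional probabilities at each draw: 3/6 · 3/5 = 9/30 = 3/10.

3/10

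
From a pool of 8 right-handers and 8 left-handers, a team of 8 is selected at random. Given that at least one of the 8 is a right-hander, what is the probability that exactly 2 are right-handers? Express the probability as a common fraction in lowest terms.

Work in counts. Selections with at least one right-hander: C(16,8) − C(8,8) = 12870 − 1 = 12869.
Of those, selections where exactly 2 are right-handers: C(8,2)·C(8,6) = 28·28 = 784.
Conditional probability = 784/12869.

784/12869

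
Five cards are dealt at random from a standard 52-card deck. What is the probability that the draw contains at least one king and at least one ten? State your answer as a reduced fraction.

6509/64974

There are C(52,5) = 2598960 possible draws.
By inclusion-exclusion on the complements, draws missing all kings or all tens: C(48,5) + C(48,5) − C(44,5) = 1712304 + 1712304 − 1086008 = 2338600.
So draws with at least one of each: 2598960 − 2338600 = 260360, probability 260360/2598960 = 6509/64974.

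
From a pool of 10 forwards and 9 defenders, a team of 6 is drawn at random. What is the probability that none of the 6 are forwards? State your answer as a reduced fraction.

1/323

There are C(19,6) = 27132 possible selections.
Selections with no forwards (all defenders): C(9,6) = 84.
Probability = 84/27132 = 1/323.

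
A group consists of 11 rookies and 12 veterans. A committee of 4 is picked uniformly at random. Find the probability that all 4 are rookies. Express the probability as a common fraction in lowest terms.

There are C(23,4) = 8855 possible selections.
Selections with all rookies: C(11,4) = 330.
Probability = 330/8855 = 6/161.

6/161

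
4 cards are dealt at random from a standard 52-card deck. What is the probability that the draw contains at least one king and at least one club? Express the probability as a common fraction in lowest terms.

52799/270725

There are C(52,4) = 270725 possible draws.
By inclusion-exclusion on the complements, draws missing all kings or all clubs: C(48,4) + C(39,4) − C(36,4) = 194580 + 82251 − 58905 = 217926.
So draws with at least one of each: 270725 − 217926 = 52799, probability 52799/270725.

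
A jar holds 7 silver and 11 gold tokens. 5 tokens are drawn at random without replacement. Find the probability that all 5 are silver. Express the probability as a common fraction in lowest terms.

There are C(18,5) = 8568 possible selections.
Selections with all silver: C(7,5) = 21.
Probability = 21/8568 = 1/408.

1/408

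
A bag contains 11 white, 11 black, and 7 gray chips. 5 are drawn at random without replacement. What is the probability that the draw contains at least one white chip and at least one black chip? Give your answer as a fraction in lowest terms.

There are C(29,5) = 118755 possible draws.
By inclusion-exclusion on the complements, draws missing all white or all black: C(18,5) + C(18,5) − C(7,5) = 8568 + 8568 − 21 = 17115.
So draws with at least one of each: 118755 − 17115 = 101640, probability 101640/118755 = 968/1131.

968/1131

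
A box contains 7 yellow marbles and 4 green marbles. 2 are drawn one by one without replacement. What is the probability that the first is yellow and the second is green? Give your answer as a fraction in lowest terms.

14/55

Multiply the conditional probabilities at each draw: 7/11 · 4/10 = 28/110 = 14/55.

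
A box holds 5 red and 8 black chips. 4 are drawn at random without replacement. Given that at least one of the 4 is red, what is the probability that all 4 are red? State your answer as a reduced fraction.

1/129

Work in counts. Selections with at least one red: C(13,4) − C(8,4) = 715 − 70 = 645.
Of those, selections where all 4 are red: C(5,4) = 5.
Conditional probability = 5/645 = 1/129.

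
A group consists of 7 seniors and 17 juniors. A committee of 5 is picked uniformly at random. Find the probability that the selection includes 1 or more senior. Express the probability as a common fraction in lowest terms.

Total selections: C(24,5) = 42504.
Favorable selections (1 or more senior): C(7,1)·C(17,4) + C(7,2)·C(17,3) + C(7,3)·C(17,2) + C(7,4)·C(17,1) + C(7,5)·C(17,0) = 16660 + 14280 + 4760 + 595 + 21 = 36316.
Probability = 36316/42504 = 1297/1518.

1297/1518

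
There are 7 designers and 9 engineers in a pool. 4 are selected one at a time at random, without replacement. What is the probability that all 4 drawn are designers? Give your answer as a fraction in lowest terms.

1/52

Multiply the conditional probabilities at each draw: 7/16 · 6/15 · 5/14 · 4/13 = 840/43680 = 1/52.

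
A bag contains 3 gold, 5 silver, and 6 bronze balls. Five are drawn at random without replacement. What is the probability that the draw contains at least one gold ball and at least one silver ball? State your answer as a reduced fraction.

710/1001

There are C(14,5) = 2002 possible draws.
By inclusion-exclusion on the complements, draws missing all gold or all silver: C(11,5) + C(9,5) − C(6,5) = 462 + 126 − 6 = 582.
So draws with at least one of each: 2002 − 582 = 1420, probability 1420/2002 = 710/1001.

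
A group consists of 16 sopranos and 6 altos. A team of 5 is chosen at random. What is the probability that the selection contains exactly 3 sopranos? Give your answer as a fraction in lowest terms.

Total number of selections: C(22,5) = 26334.
Selections with exactly 3 sopranos: choose 3 of the 16 sopranos and 2 of the 6 altos, C(16,3)·C(6,2) = 560·15 = 8400.
Probability = 8400/26334 = 200/627.

200/627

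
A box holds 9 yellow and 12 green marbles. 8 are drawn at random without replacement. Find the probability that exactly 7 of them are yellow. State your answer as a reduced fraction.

24/11305

There are C(21,8) = 203490 ways to choose 8 from 21.
Selections with exactly 7 yellow: choose 7 of the 9 yellow and 1 of the 12 green, C(9,7)·C(12,1) = 36·12 = 432.
Probability = 432/203490 = 24/11305.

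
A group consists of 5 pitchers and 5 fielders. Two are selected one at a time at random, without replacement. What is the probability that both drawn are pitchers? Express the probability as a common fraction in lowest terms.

Multiply the conditional probabilities at each draw: 5/10 · 4/9 = 20/90 = 2/9.

2/9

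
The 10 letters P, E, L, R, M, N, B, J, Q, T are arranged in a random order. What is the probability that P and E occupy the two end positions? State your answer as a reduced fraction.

There are 10! = 3628800 arrangements.
Place P and E at the ends in 2 ways, arrange the remaining 8 in 8! = 40320 ways: 2·40320 = 80640.
Probability = 80640/3628800 = 1/45.

1/45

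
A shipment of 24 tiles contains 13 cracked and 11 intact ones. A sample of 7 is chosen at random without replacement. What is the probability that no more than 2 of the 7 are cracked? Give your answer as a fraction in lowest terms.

107/874

There are C(24,7) = 346104 ways to choose the 7.
Favorable selections (no more than 2 cracked): C(13,0)·C(11,7) + C(13,1)·C(11,6) + C(13,2)·C(11,5) = 330 + 6006 + 36036 = 42372.
Probability = 42372/346104 = 107/874.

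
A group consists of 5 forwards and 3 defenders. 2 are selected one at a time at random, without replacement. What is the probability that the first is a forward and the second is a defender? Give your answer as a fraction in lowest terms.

Multiply the conditional probabilities at each draw: 5/8 · 3/7 = 15/56.

15/56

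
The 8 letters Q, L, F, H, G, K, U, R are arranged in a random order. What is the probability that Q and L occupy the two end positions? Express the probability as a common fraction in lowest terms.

There are 8! = 40320 arrangements.
Place Q and L at the ends in 2 ways, arrange the remaining 6 in 6! = 720 ways: 2·720 = 1440.
Probability = 1440/40320 = 1/28.

1/28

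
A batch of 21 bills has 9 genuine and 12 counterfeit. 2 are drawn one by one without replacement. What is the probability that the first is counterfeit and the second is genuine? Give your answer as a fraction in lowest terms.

Multiply the conditional probabilities at each draw: 12/21 · 9/20 = 108/420 = 9/35.

9/35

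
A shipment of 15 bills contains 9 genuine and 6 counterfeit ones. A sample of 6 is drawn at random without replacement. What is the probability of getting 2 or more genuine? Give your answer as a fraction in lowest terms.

There are C(15,6) = 5005 ways to choose the 6.
Favorable selections (2 or more genuine): C(9,2)·C(6,4) + C(9,3)·C(6,3) + C(9,4)·C(6,2) + C(9,5)·C(6,1) + C(9,6)·C(6,0) = 540 + 1680 + 1890 + 756 + 84 = 4950.
Probability = 4950/5005 = 90/91.

90/91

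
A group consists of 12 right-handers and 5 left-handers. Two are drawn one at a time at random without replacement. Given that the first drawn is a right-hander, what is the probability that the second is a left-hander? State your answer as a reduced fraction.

5/16

After removing one right-hander, 16 remain: 11 right-handers and 5 left-handers.
So the probability the next is a left-hander is 5/16.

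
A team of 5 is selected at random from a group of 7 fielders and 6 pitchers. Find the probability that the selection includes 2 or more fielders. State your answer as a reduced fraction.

Total selections: C(13,5) = 1287.
Count the complement (fewer than 2 fielders): C(7,0)·C(6,5) + C(7,1)·C(6,4) = 6 + 105 = 111.
Probability = 1 − 111/1287 = 1176/1287 = 392/429.

392/429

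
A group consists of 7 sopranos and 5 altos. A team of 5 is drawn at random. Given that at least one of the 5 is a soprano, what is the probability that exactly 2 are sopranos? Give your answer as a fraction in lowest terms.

Work in counts. Selections with at least one soprano: C(12,5) − C(5,5) = 792 − 1 = 791.
Of those, selections where exactly 2 are sopranos: C(7,2)·C(5,3) = 21·10 = 210.
Conditional probability = 210/791 = 30/113.

30/113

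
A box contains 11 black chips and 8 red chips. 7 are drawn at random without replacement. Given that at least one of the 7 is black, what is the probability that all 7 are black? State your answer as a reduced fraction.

3/458

Work in counts. Selections with at least one black: C(19,7) − C(8,7) = 50388 − 8 = 50380.
Of those, selections where all 7 are black: C(11,7) = 330.
Conditional probability = 330/50380 = 3/458.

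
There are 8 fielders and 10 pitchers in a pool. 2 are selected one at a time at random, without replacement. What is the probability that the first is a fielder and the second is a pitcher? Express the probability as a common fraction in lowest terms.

Multiply the conditional probabilities at each draw: 8/18 · 10/17 = 80/306 = 40/153.

40/153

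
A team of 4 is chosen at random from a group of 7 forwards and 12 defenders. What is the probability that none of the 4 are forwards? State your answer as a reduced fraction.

165/1292

There are C(19,4) = 3876 possible selections.
Selections with no forwards (all defenders): C(12,4) = 495.
Probability = 495/3876 = 165/1292.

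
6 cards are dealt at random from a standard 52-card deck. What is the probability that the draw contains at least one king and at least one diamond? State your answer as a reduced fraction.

6772177/20358520

There are C(52,6) = 20358520 possible draws.
By inclusion-exclusion on the complements, draws missing all kings or all diamonds: C(48,6) + C(39,6) − C(36,6) = 12271512 + 3262623 − 1947792 = 13586343.
So draws with at least one of each: 20358520 − 13586343 = 6772177, probability 6772177/20358520.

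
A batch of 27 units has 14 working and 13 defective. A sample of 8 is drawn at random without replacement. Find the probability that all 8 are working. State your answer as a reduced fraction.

There are C(27,8) = 2220075 possible selections.
Selections with all working: C(14,8) = 3003.
Probability = 3003/2220075 = 7/5175.

7/5175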